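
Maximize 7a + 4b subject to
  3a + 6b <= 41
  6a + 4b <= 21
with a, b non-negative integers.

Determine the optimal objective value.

(a,b)=(2,2) is feasible, giving 22.
(a,b)=(3,0) is feasible, giving 21.
(a,b)=(1,3) is feasible, giving 19.
(a,b)=(2,1) is feasible, giving 18.
No feasible integer point exceeds 22.

22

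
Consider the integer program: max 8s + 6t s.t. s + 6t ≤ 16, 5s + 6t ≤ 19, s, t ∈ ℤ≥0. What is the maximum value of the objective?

24

The continuous relaxation peaks at (3.8, 0) with value 30.40; rounding to a feasible lattice point costs some objective.
(s,t)=(3,0): 1·3+6·0=3≤16, 5·3+6·0=15≤19, objective 24.
(s,t)=(2,1): 1·2+6·1=8≤16, 5·2+6·1=16≤19, objective 22.
(s,t)=(2,0): 1·2+6·0=2≤16, 5·2+6·0=10≤19, objective 16.
Maximum is 24 at (s,t)=(3,0).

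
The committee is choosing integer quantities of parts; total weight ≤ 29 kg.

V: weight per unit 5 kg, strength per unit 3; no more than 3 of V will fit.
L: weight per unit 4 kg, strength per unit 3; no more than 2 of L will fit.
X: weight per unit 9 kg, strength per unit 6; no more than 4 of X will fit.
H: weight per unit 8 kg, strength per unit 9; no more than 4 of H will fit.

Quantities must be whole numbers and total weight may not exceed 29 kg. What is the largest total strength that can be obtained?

This is a bounded integer knapsack.
Take 1×L and 3×H: weight 28 ≤ 29, strength 1·3 + 3·9 = 30.
No other integer combination yields more.

30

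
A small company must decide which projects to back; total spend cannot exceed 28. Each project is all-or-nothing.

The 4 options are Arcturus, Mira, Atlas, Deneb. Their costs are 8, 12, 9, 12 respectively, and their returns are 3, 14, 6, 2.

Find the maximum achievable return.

Take Mira and Atlas: cost 12 + 9 = 21 ≤ 28, return 14 + 6 = 20.
No other feasible combination does better.

20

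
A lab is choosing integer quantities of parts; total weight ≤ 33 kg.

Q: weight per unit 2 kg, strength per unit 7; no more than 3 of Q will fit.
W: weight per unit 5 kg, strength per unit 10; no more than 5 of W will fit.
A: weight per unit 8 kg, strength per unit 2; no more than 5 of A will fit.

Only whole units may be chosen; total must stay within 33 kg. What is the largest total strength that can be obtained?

This is a bounded integer knapsack.
Take 3×Q and 5×W: weight 31 ≤ 33, strength 3·7 + 5·10 = 71.
Q has the best ratio (7/2) and is taken to its limit of 3; remaining capacity is filled optimally with the others.

71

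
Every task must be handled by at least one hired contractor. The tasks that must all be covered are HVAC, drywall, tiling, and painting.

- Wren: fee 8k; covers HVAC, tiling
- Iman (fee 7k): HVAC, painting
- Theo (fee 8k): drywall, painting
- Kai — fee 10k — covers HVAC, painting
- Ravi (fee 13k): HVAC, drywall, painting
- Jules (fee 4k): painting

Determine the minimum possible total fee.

Choose Wren and Theo: together they cover HVAC, drywall, tiling, painting — every task.
Total fee: 8 + 8 = 16.

16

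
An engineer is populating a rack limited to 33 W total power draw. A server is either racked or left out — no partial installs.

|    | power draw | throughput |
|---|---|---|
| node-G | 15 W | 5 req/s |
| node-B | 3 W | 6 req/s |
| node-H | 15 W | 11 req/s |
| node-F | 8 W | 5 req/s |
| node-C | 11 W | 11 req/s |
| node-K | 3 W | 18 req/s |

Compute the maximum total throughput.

46

Take node-B, node-H, node-C, and node-K: power draw 3 + 15 + 11 + 3 = 32 ≤ 33, throughput 6 + 11 + 11 + 18 = 46.
No other feasible combination does better.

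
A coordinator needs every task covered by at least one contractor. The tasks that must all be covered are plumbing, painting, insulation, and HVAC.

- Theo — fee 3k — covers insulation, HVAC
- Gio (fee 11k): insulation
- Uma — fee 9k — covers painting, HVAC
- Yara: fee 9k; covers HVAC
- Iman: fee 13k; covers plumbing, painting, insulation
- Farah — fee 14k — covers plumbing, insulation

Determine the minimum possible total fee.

Choose Theo and Iman: together they cover plumbing, painting, insulation, HVAC — every task.
Total fee: 3 + 13 = 16.
No cover costs less than 16.

16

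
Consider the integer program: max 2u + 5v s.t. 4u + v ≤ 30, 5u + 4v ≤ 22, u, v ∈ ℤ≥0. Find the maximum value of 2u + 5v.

Relaxing integrality, the LP optimum is 27.50 at (u,v) = (0, 5.5), which is not an integer point.
(u,v)=(0,5): 4·0+1·5=5≤30, 5·0+4·5=20≤22, objective 25.
(u,v)=(1,4): 4·1+1·4=8≤30, 5·1+4·4=21≤22, objective 22.
(u,v)=(0,4): 4·0+1·4=4≤30, 5·0+4·4=16≤22, objective 20.
Maximum is 25 at (u,v)=(0,5).

25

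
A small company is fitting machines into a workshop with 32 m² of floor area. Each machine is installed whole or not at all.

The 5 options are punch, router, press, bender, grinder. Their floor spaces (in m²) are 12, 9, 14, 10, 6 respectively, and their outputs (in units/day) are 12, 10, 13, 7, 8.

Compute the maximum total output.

33

Allowing fractional choices, the relaxed optimum would be about 34.6, but machines are indivisible.
punch + press + grinder: floor space 12 + 14 + 6 = 32 ≤ 32, output 12 + 13 + 8 = 33.
router + press + grinder: floor space 9 + 14 + 6 = 29 ≤ 32, output 10 + 13 + 8 = 31.
Best is punch, press, and grinder with total output 33.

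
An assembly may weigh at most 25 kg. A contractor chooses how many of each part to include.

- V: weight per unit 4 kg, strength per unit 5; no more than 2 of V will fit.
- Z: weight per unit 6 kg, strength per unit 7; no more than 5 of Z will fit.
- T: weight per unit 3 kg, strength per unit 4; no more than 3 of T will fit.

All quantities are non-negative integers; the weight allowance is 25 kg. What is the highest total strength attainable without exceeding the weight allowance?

1×V, 2×Z, and 3×T: weight 25 ≤ 25, strength 1·5 + 2·7 + 3·4 = 31.
1×V, 3×Z, and 1×T: weight 25 ≤ 25, strength 1·5 + 3·7 + 1·4 = 30.
Best is 31.

31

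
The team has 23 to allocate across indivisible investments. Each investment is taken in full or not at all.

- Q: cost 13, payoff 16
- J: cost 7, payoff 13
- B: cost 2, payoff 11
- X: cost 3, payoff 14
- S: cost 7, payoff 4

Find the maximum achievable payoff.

Take Q, J, and X: cost 13 + 7 + 3 = 23 ≤ 23, payoff 16 + 13 + 14 = 43.
No other feasible combination does better.

43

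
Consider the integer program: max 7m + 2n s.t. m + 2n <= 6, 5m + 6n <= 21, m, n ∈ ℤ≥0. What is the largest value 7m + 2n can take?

28

(m,n)=(4,0): 1·4+2·0=4≤6, 5·4+6·0=20≤21, objective 28.
(m,n)=(3,1): 1·3+2·1=5≤6, 5·3+6·1=21≤21, objective 23.
The best lattice point is (4,0), giving 28.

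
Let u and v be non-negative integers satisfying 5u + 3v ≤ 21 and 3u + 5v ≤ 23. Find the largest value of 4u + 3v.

(u,v)=(3,2): 5·3+3·2=21≤21, 3·3+5·2=19≤23, objective 18.
(u,v)=(2,3): 5·2+3·3=19≤21, 3·2+5·3=21≤23, objective 17.
(u,v)=(1,4): 5·1+3·4=17≤21, 3·1+5·4=23≤23, objective 16.
Maximum is 18 at (u,v)=(3,2).

18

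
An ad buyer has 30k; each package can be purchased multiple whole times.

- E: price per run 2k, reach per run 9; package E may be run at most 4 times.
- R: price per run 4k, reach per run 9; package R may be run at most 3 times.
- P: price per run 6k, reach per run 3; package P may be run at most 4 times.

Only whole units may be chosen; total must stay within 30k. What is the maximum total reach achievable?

66

4×E and 3×R: price 20 ≤ 30, reach 4·9 + 3·9 = 63.
4×E, 3×R, and 1×P: price 26 ≤ 30, reach 4·9 + 3·9 + 1·3 = 66.
Best is 66.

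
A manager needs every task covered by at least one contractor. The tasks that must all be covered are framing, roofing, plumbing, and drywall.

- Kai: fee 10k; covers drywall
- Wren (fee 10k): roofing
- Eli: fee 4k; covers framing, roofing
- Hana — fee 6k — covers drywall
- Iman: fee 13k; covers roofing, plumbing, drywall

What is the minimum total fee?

17

Choose Eli and Iman: together they cover framing, roofing, plumbing, drywall — every task.
Total fee: 4 + 13 = 17.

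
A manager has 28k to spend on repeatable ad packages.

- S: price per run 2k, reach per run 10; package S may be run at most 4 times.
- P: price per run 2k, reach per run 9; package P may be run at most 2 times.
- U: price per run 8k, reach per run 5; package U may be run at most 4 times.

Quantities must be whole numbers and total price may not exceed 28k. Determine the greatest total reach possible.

68

This is a bounded integer knapsack.
4×S, 2×P, and 2×U: price 28 ≤ 28, reach 4·10 + 2·9 + 2·5 = 68.
4×S, 2×P, and 1×U: price 20 ≤ 28, reach 4·10 + 2·9 + 1·5 = 63.
Best is 68.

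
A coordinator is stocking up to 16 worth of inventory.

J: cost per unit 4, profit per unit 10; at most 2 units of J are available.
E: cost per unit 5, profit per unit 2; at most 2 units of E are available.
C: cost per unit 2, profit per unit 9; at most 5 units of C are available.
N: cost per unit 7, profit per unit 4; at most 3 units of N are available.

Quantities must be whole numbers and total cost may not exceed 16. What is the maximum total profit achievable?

C has the best ratio (9/2); taking only C gives at most 5×9 = 45 (stopped by the supply cap of 5).
Mixing does better — 2×J and 4×C: cost 16 ≤ 16, profit 2·10 + 4·9 = 56.

56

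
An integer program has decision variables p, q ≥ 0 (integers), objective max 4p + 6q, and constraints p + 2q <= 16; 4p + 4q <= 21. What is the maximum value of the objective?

30

Relaxing integrality, the LP optimum is 31.50 at (p,q) = (0, 5.25), which is not an integer point.
(p,q)=(0,5): 1·0+2·5=10≤16, 4·0+4·5=20≤21, objective 30.
(p,q)=(1,4): 1·1+2·4=9≤16, 4·1+4·4=20≤21, objective 28.
(p,q)=(0,4): 1·0+2·4=8≤16, 4·0+4·4=16≤21, objective 24.
No feasible integer point exceeds 30.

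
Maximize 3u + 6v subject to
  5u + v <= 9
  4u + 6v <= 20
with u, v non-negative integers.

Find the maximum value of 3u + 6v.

18

(u,v)=(0,3): 5·0+1·3=3≤9, 4·0+6·3=18≤20, objective 18.
(u,v)=(1,2): 5·1+1·2=7≤9, 4·1+6·2=16≤20, objective 15.
No feasible integer point exceeds 18.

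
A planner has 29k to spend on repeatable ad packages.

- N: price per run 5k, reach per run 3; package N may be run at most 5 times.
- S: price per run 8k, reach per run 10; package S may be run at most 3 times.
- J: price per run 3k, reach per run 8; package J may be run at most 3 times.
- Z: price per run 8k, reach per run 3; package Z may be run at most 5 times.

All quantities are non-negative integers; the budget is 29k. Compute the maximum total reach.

44

2×N, 1×S, and 3×J: price 27 ≤ 29, reach 2·3 + 1·10 + 3·8 = 40.
2×S and 3×J: price 25 ≤ 29, reach 2·10 + 3·8 = 44.
Best is 44.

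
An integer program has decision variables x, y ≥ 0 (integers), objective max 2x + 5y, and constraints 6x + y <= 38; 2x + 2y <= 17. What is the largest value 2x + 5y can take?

(x,y)=(0,8): 6·0+1·8=8≤38, 2·0+2·8=16≤17, objective 40.
(x,y)=(1,7): 6·1+1·7=13≤38, 2·1+2·7=16≤17, objective 37.
(x,y)=(0,7): 6·0+1·7=7≤38, 2·0+2·7=14≤17, objective 35.
The best lattice point is (0,8), giving 40.

40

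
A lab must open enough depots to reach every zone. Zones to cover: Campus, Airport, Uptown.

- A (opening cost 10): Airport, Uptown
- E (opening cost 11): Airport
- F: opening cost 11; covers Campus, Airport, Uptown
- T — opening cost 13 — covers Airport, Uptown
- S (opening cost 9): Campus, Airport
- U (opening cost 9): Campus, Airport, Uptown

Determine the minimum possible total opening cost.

U alone covers Campus, Airport, Uptown — every zone.
Total opening cost: 9.
No cover costs less than 9.

9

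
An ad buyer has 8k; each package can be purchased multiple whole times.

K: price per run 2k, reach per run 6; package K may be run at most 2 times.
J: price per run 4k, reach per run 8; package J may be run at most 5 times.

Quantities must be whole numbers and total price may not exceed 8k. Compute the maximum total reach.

This is a bounded integer knapsack.
2×K and 1×J: price 8 ≤ 8, reach 2·6 + 1·8 = 20.
2×J: price 8 ≤ 8, reach 2·8 = 16.
Best is 20.

20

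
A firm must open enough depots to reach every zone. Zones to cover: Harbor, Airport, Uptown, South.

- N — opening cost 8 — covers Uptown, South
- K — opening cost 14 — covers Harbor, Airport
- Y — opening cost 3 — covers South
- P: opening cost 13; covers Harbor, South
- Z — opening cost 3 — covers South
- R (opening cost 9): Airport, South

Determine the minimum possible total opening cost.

22

The greedy cost-per-new-zone heuristic would pick Y, K, and N for 25, but a cheaper cover exists.
Choose N and K: together they cover Harbor, Airport, Uptown, South — every zone.
Total opening cost: 8 + 14 = 22.
No cover costs less than 22.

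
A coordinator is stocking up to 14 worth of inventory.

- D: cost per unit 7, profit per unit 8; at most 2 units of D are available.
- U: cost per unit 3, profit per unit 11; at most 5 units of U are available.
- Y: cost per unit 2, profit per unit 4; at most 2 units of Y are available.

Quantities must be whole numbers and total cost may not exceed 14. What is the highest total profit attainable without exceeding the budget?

48

This is a bounded integer knapsack.
4×U: cost 12 ≤ 14, profit 4·11 = 44.
4×U and 1×Y: cost 14 ≤ 14, profit 4·11 + 1·4 = 48.
Best is 48.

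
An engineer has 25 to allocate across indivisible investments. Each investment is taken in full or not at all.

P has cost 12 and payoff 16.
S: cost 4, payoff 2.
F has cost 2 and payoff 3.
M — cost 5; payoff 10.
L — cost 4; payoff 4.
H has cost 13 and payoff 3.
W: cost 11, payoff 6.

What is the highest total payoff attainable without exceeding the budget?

33

This is a 0-1 knapsack instance.
P + F + M + L: cost 12 + 2 + 5 + 4 = 23 ≤ 25, payoff 16 + 3 + 10 + 4 = 33.
P + S + M + L: cost 12 + 4 + 5 + 4 = 25 ≤ 25, payoff 16 + 2 + 10 + 4 = 32.
P + S + F + M: cost 12 + 4 + 2 + 5 = 23 ≤ 25, payoff 16 + 2 + 3 + 10 = 31.
Best is P, F, M, and L with total payoff 33.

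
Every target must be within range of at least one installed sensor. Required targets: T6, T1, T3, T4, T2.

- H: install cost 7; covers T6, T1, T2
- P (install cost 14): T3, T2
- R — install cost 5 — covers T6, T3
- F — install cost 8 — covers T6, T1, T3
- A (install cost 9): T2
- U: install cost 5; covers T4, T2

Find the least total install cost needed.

The greedy cost-per-new-target heuristic would pick H, R, and U for 17, but a cheaper cover exists.
Choose F and U: together they cover T6, T1, T3, T4, T2 — every target.
Total install cost: 8 + 5 = 13.
No cover costs less than 13.

13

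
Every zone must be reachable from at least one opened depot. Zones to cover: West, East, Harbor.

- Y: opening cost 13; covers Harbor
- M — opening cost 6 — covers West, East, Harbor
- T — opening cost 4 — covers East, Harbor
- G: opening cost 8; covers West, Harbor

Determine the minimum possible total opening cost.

6

M alone covers West, East, Harbor — every zone.
Total opening cost: 6.
No cover costs less than 6.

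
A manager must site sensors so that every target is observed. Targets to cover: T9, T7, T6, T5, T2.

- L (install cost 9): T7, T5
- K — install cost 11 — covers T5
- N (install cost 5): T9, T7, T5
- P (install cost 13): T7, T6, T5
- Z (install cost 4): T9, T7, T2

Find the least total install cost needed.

17

The greedy cost-per-new-target heuristic would pick Z, N, and P for 22, but a cheaper cover exists.
Choose P and Z: together they cover T9, T7, T6, T5, T2 — every target.
Total install cost: 13 + 4 = 17.
No cover costs less than 17.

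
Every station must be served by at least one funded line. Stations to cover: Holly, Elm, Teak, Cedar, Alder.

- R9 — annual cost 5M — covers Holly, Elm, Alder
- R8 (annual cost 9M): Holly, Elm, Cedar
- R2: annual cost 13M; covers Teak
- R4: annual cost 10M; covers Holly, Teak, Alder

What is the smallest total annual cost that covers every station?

The greedy cost-per-new-station heuristic would pick R9, R8, and R4 for 24, but a cheaper cover exists.
Choose R8 and R4: together they cover Holly, Elm, Teak, Cedar, Alder — every station.
Total annual cost: 9 + 10 = 19.
No cover costs less than 19.

19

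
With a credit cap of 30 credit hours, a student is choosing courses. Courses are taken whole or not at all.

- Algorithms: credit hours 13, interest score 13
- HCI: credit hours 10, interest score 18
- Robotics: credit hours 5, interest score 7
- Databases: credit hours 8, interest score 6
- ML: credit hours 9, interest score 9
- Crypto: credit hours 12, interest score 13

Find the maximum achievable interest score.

Treat it as a binary knapsack problem.
Allowing fractional choices, the relaxed optimum would be about 41.0, but courses are indivisible.
Algorithms + HCI + Robotics: credit hours 13 + 10 + 5 = 28 ≤ 30, interest score 13 + 18 + 7 = 38.
HCI + Databases + Crypto: credit hours 10 + 8 + 12 = 30 ≤ 30, interest score 18 + 6 + 13 = 37.
HCI + Robotics + Crypto: credit hours 10 + 5 + 12 = 27 ≤ 30, interest score 18 + 7 + 13 = 38.
The maximum interest score is 38; one optimal choice is HCI, Robotics, and Crypto.

38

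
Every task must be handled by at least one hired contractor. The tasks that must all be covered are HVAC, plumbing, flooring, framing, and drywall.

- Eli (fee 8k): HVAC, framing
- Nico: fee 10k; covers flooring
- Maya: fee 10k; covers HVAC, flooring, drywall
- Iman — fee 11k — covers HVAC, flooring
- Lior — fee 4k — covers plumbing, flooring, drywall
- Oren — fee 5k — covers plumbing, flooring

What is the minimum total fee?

Choose Eli and Lior: together they cover HVAC, plumbing, flooring, framing, drywall — every task.
Total fee: 8 + 4 = 12.
No cover costs less than 12.

12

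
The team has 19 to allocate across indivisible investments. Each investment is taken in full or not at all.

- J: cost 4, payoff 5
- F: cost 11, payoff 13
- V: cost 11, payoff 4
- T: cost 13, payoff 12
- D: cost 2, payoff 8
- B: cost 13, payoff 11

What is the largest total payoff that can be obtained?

Take J, F, and D: cost 4 + 11 + 2 = 17 ≤ 19, payoff 5 + 13 + 8 = 26.
No other feasible combination does better.

26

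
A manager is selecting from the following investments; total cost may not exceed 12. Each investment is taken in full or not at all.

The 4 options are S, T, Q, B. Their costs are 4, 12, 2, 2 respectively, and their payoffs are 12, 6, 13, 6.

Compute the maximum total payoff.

31

Q + B: cost 2 + 2 = 4 ≤ 12, payoff 13 + 6 = 19.
S + Q + B: cost 4 + 2 + 2 = 8 ≤ 12, payoff 12 + 13 + 6 = 31.
S + Q: cost 4 + 2 = 6 ≤ 12, payoff 12 + 13 = 25.
Best is S, Q, and B with total payoff 31.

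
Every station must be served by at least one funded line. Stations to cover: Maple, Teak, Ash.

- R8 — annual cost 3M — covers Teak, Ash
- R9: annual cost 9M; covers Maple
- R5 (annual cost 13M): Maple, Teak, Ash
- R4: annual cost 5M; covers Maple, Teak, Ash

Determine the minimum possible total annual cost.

The greedy cost-per-new-station heuristic would pick R8 and R4 for 8, but a cheaper cover exists.
R4 alone covers Maple, Teak, Ash — every station.
Total annual cost: 5.
No cover costs less than 5.

5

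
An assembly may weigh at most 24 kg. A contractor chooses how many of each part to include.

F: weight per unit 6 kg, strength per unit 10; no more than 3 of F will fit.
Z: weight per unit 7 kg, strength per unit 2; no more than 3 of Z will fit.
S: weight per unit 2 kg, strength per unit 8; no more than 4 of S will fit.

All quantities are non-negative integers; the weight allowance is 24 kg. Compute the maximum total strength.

54

This is a bounded integer knapsack.
Take 3×F and 3×S: weight 24 ≤ 24, strength 3·10 + 3·8 = 54.
No other integer combination yields more.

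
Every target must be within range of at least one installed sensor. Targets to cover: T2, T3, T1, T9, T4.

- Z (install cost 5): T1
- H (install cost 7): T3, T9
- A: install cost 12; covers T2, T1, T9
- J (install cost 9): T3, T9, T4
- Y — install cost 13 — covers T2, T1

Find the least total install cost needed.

This is an integer covering problem.
The greedy cost-per-new-target heuristic would pick J, Z, and A for 26, but a cheaper cover exists.
Choose A and J: together they cover T2, T3, T1, T9, T4 — every target.
Total install cost: 12 + 9 = 21.
No cover costs less than 21.

21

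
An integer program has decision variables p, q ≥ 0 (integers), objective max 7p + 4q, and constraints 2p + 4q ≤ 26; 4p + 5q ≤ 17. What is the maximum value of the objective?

28

(p,q)=(4,0) is feasible, giving 28.
(p,q)=(3,1) is feasible, giving 25.
The best lattice point is (4,0), giving 28.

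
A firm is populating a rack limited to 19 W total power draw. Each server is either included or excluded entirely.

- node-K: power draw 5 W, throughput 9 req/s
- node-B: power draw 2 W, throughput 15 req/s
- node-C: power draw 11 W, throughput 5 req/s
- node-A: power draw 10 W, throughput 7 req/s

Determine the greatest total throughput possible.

This is an integer program with binary decision variables.
Allowing fractional choices, the relaxed optimum would be about 31.9, but servers are indivisible.
node-K + node-B + node-A: power draw 5 + 2 + 10 = 17 ≤ 19, throughput 9 + 15 + 7 = 31.
node-K + node-B + node-C: power draw 5 + 2 + 11 = 18 ≤ 19, throughput 9 + 15 + 5 = 29.
node-K + node-B: power draw 5 + 2 = 7 ≤ 19, throughput 9 + 15 = 24.
Best is node-K, node-B, and node-A with total throughput 31.

31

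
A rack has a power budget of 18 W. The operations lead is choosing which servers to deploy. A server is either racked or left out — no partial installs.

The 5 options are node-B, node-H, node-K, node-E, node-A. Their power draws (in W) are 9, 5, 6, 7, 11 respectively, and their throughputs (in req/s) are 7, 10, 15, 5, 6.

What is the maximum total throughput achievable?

node-H + node-K + node-E: power draw 5 + 6 + 7 = 18 ≤ 18, throughput 10 + 15 + 5 = 30.
node-H + node-K: power draw 5 + 6 = 11 ≤ 18, throughput 10 + 15 = 25.
node-B + node-K: power draw 9 + 6 = 15 ≤ 18, throughput 7 + 15 = 22.
Best is node-H, node-K, and node-E with total throughput 30.

30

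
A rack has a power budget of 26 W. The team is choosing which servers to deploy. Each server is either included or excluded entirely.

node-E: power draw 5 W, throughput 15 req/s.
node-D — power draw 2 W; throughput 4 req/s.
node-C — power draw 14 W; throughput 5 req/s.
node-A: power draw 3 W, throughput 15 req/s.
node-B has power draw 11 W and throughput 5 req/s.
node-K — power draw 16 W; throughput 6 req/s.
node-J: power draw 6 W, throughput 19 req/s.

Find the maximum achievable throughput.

54

Treat it as a binary knapsack problem.
node-E + node-A + node-J: power draw 5 + 3 + 6 = 14 ≤ 26, throughput 15 + 15 + 19 = 49.
node-E + node-D + node-A + node-J: power draw 5 + 2 + 3 + 6 = 16 ≤ 26, throughput 15 + 4 + 15 + 19 = 53.
node-E + node-A + node-B + node-J: power draw 5 + 3 + 11 + 6 = 25 ≤ 26, throughput 15 + 15 + 5 + 19 = 54.
Best is node-E, node-A, node-B, and node-J with total throughput 54.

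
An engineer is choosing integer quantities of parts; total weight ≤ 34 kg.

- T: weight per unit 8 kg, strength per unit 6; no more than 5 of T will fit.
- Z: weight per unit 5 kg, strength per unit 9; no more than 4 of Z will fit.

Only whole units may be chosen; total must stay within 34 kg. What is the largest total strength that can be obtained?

2×T and 3×Z: weight 31 ≤ 34, strength 2·6 + 3·9 = 39.
1×T and 4×Z: weight 28 ≤ 34, strength 1·6 + 4·9 = 42.
Best is 42.

42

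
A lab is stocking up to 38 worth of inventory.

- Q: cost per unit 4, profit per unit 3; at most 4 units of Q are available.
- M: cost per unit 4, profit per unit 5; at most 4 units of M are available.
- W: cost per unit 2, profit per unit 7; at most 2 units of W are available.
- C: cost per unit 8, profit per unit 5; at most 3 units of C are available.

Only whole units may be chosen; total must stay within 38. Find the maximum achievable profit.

46

W has the best ratio (7/2); taking only W gives at most 2×7 = 14 (stopped by the supply cap of 2).
Mixing does better — 4×Q, 4×M, and 2×W: cost 36 ≤ 38, profit 4·3 + 4·5 + 2·7 = 46.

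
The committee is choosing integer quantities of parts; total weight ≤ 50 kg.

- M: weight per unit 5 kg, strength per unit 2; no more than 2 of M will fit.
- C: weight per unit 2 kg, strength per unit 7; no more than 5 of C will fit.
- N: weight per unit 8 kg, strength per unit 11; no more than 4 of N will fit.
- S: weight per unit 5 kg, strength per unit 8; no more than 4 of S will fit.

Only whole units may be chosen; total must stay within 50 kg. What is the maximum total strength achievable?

This is a bounded integer knapsack.
5×C, 2×N, and 4×S: weight 46 ≤ 50, strength 5·7 + 2·11 + 4·8 = 89.
5×C, 3×N, and 3×S: weight 49 ≤ 50, strength 5·7 + 3·11 + 3·8 = 92.
Best is 92.

92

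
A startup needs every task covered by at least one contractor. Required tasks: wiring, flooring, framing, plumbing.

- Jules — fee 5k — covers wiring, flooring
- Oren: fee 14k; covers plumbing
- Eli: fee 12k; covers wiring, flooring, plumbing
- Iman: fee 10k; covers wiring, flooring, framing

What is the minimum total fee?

This is a weighted set-cover instance.
The greedy cost-per-new-task heuristic would pick Jules, Iman, and Eli for 27, but a cheaper cover exists.
Choose Eli and Iman: together they cover wiring, flooring, framing, plumbing — every task.
Total fee: 12 + 10 = 22.
No cover costs less than 22.

22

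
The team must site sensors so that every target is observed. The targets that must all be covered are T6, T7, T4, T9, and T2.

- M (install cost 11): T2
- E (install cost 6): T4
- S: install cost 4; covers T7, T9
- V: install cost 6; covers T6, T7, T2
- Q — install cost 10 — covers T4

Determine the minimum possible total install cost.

16

This is an integer covering problem.
Choose E, S, and V: together they cover T6, T7, T4, T9, T2 — every target.
Total install cost: 6 + 4 + 6 = 16.
No cover costs less than 16.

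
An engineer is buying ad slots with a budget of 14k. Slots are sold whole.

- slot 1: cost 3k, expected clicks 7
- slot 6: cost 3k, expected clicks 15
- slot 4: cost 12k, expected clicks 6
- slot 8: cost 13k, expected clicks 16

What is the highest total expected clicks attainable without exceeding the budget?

Allowing fractional choices, the relaxed optimum would be about 31.8, but ad slots are indivisible.
slot 6: cost 3 ≤ 14, expected clicks 15.
slot 1 + slot 6: cost 3 + 3 = 6 ≤ 14, expected clicks 7 + 15 = 22.
slot 8: cost 13 ≤ 14, expected clicks 16.
Best is slot 1 and slot 6 with total expected clicks 22.

22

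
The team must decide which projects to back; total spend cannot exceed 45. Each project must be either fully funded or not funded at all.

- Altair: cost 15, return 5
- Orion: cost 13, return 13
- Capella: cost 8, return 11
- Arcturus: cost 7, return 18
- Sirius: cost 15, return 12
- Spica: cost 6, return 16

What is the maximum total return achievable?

Allowing fractional choices, the relaxed optimum would be about 66.8, but projects are indivisible.
Orion + Capella + Arcturus + Spica: cost 13 + 8 + 7 + 6 = 34 ≤ 45, return 13 + 11 + 18 + 16 = 58.
Capella + Arcturus + Sirius + Spica: cost 8 + 7 + 15 + 6 = 36 ≤ 45, return 11 + 18 + 12 + 16 = 57.
Orion + Arcturus + Sirius + Spica: cost 13 + 7 + 15 + 6 = 41 ≤ 45, return 13 + 18 + 12 + 16 = 59.
Best is Orion, Arcturus, Sirius, and Spica with total return 59.

59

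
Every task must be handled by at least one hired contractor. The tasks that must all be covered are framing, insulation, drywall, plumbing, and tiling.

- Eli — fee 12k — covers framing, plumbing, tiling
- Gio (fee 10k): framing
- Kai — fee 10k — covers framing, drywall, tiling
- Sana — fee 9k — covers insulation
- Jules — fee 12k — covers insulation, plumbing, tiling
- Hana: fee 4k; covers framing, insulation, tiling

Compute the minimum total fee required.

22

The greedy cost-per-new-task heuristic would pick Hana, Kai, and Eli for 26, but a cheaper cover exists.
Choose Kai and Jules: together they cover framing, insulation, drywall, plumbing, tiling — every task.
Total fee: 10 + 12 = 22.
No cover costs less than 22.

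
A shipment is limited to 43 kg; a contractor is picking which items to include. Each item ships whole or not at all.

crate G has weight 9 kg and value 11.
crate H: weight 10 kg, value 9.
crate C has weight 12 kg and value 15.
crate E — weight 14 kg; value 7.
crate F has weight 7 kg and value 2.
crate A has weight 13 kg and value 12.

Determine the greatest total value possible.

Take crate G, crate C, crate F, and crate A: weight 9 + 12 + 7 + 13 = 41 ≤ 43, value 11 + 15 + 2 + 12 = 40.
No other feasible combination does better.

40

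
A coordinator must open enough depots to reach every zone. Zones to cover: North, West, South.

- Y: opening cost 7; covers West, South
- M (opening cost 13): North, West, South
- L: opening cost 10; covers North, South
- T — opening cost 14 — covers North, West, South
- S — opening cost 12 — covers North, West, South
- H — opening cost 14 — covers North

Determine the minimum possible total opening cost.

This is an integer covering problem.
The greedy cost-per-new-zone heuristic would pick Y and L for 17, but a cheaper cover exists.
S alone covers North, West, South — every zone.
Total opening cost: 12.
No cover costs less than 12.

12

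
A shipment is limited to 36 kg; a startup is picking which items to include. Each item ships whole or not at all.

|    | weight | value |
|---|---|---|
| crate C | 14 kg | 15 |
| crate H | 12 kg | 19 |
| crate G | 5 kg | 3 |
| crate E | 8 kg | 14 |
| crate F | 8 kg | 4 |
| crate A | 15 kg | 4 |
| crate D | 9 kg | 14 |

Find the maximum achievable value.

Allowing fractional choices, the relaxed optimum would be about 54.5, but items are indivisible.
crate H + crate G + crate E + crate D: weight 12 + 5 + 8 + 9 = 34 ≤ 36, value 19 + 3 + 14 + 14 = 50.
crate C + crate H + crate E: weight 14 + 12 + 8 = 34 ≤ 36, value 15 + 19 + 14 = 48.
Best is crate H, crate G, crate E, and crate D with total value 50.

50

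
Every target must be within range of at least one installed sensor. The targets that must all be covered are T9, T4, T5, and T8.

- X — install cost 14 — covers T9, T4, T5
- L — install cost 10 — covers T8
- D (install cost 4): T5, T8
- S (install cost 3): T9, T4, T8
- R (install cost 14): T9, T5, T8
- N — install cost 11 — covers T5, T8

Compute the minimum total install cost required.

7

Choose D and S: together they cover T9, T4, T5, T8 — every target.
Total install cost: 4 + 3 = 7.
No cover costs less than 7.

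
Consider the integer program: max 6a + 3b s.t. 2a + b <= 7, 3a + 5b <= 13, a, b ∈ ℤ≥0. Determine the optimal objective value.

18

(a,b)=(3,0) is feasible, giving 18.
(a,b)=(2,1) is feasible, giving 15.
The best lattice point is (3,0), giving 18.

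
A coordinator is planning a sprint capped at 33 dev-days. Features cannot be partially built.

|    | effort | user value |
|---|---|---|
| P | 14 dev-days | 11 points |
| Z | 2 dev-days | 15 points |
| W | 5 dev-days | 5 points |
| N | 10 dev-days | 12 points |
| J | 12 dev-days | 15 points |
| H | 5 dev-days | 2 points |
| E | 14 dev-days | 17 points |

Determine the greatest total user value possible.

52

Take Z, W, J, and E: effort 2 + 5 + 12 + 14 = 33 ≤ 33, user value 15 + 5 + 15 + 17 = 52.
No other feasible combination does better.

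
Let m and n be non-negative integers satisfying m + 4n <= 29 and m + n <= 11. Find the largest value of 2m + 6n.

46

(m,n)=(5,6): 1·5+4·6=29≤29, 1·5+1·6=11≤11, objective 46.
(m,n)=(4,6): 1·4+4·6=28≤29, 1·4+1·6=10≤11, objective 44.
(m,n)=(6,5): 1·6+4·5=26≤29, 1·6+1·5=11≤11, objective 42.
(m,n)=(5,5): 1·5+4·5=25≤29, 1·5+1·5=10≤11, objective 40.
Maximum is 46 at (m,n)=(5,6).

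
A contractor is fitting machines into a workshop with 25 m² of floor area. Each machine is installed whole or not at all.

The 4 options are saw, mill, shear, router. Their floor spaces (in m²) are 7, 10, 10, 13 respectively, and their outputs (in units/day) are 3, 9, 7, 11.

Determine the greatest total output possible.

shear + router: floor space 10 + 13 = 23 ≤ 25, output 7 + 11 = 18.
mill + shear: floor space 10 + 10 = 20 ≤ 25, output 9 + 7 = 16.
mill + router: floor space 10 + 13 = 23 ≤ 25, output 9 + 11 = 20.
Best is mill and router with total output 20.

20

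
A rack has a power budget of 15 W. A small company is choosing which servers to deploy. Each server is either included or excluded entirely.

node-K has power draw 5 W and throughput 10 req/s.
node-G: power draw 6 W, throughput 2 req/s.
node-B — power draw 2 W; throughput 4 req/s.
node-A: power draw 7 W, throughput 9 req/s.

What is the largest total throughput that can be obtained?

Allowing fractional choices, the relaxed optimum would be about 23.3, but servers are indivisible.
node-K + node-G + node-B: power draw 5 + 6 + 2 = 13 ≤ 15, throughput 10 + 2 + 4 = 16.
node-K + node-B + node-A: power draw 5 + 2 + 7 = 14 ≤ 15, throughput 10 + 4 + 9 = 23.
node-K + node-A: power draw 5 + 7 = 12 ≤ 15, throughput 10 + 9 = 19.
Best is node-K, node-B, and node-A with total throughput 23.

23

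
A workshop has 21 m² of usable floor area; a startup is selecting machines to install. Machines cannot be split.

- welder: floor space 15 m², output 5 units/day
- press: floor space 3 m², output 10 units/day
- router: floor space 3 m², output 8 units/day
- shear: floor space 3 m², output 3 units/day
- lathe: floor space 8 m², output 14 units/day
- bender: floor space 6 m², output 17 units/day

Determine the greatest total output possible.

This is an integer program with binary decision variables.
Allowing fractional choices, the relaxed optimum would be about 50.0, but machines are indivisible.
router + shear + lathe + bender: floor space 3 + 3 + 8 + 6 = 20 ≤ 21, output 8 + 3 + 14 + 17 = 42.
press + shear + lathe + bender: floor space 3 + 3 + 8 + 6 = 20 ≤ 21, output 10 + 3 + 14 + 17 = 44.
press + router + lathe + bender: floor space 3 + 3 + 8 + 6 = 20 ≤ 21, output 10 + 8 + 14 + 17 = 49.
Best is press, router, lathe, and bender with total output 49.

49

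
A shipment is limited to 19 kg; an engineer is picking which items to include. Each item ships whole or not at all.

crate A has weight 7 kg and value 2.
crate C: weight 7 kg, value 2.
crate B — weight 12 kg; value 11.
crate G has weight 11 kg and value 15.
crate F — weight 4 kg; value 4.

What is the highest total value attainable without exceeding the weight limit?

19

Treat it as a binary knapsack problem.
Take crate G and crate F: weight 11 + 4 = 15 ≤ 19, value 15 + 4 = 19.
No other feasible combination does better.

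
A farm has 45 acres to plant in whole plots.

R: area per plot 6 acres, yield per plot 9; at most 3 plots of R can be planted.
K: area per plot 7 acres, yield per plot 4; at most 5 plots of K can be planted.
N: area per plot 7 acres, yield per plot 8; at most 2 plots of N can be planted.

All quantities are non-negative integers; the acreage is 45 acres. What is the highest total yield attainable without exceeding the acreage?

47

R has the best ratio (9/6); taking only R gives at most 3×9 = 27 (stopped by the supply cap of 3).
Mixing does better — 3×R, 1×K, and 2×N: area 39 ≤ 45, yield 3·9 + 1·4 + 2·8 = 47.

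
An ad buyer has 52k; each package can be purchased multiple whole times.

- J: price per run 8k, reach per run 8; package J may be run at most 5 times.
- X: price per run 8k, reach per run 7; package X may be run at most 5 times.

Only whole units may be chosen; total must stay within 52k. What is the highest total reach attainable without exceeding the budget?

Take 5×J and 1×X: price 48 ≤ 52, reach 5·8 + 1·7 = 47.
J has the best ratio (8/8) and is taken to its limit of 5; remaining capacity is filled optimally with the others.

47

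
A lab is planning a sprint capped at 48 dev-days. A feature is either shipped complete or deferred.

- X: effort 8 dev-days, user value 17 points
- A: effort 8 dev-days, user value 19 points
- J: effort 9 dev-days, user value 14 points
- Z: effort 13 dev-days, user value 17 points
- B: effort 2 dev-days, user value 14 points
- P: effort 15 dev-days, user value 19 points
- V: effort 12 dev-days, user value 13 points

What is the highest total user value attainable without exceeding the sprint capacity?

Allowing fractional choices, the relaxed optimum would be about 91.1, but features are indivisible.
X + A + Z + B + P: effort 8 + 8 + 13 + 2 + 15 = 46 ≤ 48, user value 17 + 19 + 17 + 14 + 19 = 86.
A + J + Z + B + P: effort 8 + 9 + 13 + 2 + 15 = 47 ≤ 48, user value 19 + 14 + 17 + 14 + 19 = 83.
X + A + J + B + P: effort 8 + 8 + 9 + 2 + 15 = 42 ≤ 48, user value 17 + 19 + 14 + 14 + 19 = 83.
Best is X, A, Z, B, and P with total user value 86.

86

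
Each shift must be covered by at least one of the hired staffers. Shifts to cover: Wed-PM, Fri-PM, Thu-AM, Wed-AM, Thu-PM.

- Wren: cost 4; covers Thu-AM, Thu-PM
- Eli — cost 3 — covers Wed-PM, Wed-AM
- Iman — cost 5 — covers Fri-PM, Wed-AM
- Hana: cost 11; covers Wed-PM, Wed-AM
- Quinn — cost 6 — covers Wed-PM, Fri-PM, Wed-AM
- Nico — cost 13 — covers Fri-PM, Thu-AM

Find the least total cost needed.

Choose Wren and Quinn: together they cover Wed-PM, Fri-PM, Thu-AM, Wed-AM, Thu-PM — every shift.
Total cost: 4 + 6 = 10.

10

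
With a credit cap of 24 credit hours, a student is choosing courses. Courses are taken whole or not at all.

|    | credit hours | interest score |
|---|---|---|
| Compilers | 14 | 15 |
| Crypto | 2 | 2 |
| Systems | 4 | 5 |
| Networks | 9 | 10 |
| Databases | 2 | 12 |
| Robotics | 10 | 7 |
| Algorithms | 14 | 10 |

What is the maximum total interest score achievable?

Allowing fractional choices, the relaxed optimum would be about 36.6, but courses are indivisible.
Crypto + Networks + Databases + Robotics: credit hours 2 + 9 + 2 + 10 = 23 ≤ 24, interest score 2 + 10 + 12 + 7 = 31.
Compilers + Crypto + Systems + Databases: credit hours 14 + 2 + 4 + 2 = 22 ≤ 24, interest score 15 + 2 + 5 + 12 = 34.
Compilers + Systems + Databases: credit hours 14 + 4 + 2 = 20 ≤ 24, interest score 15 + 5 + 12 = 32.
Best is Compilers, Crypto, Systems, and Databases with total interest score 34.

34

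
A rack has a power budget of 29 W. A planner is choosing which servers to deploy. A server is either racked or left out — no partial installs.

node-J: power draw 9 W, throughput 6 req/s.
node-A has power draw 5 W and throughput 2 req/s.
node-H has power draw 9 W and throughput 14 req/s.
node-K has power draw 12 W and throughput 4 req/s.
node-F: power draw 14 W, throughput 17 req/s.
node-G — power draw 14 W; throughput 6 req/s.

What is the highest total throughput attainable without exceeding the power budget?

33

Treat it as a binary knapsack problem.
Take node-A, node-H, and node-F: power draw 5 + 9 + 14 = 28 ≤ 29, throughput 2 + 14 + 17 = 33.
No other feasible combination does better.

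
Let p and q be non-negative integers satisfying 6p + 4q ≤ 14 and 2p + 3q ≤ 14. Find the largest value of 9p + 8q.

25

The continuous relaxation peaks at (0, 3.5) with value 28.00; rounding to a feasible lattice point costs some objective.
(p,q)=(1,2) is feasible, giving 25.
(p,q)=(0,3) is feasible, giving 24.
(p,q)=(1,1) is feasible, giving 17.
No feasible integer point exceeds 25.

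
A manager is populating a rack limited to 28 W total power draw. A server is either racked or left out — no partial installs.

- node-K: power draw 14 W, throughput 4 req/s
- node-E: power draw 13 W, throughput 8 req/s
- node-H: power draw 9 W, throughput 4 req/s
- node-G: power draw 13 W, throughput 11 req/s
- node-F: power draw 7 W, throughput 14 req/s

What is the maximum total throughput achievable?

25

node-G + node-F: power draw 13 + 7 = 20 ≤ 28, throughput 11 + 14 = 25.
node-E + node-G: power draw 13 + 13 = 26 ≤ 28, throughput 8 + 11 = 19.
node-E + node-F: power draw 13 + 7 = 20 ≤ 28, throughput 8 + 14 = 22.
Best is node-G and node-F with total throughput 25.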